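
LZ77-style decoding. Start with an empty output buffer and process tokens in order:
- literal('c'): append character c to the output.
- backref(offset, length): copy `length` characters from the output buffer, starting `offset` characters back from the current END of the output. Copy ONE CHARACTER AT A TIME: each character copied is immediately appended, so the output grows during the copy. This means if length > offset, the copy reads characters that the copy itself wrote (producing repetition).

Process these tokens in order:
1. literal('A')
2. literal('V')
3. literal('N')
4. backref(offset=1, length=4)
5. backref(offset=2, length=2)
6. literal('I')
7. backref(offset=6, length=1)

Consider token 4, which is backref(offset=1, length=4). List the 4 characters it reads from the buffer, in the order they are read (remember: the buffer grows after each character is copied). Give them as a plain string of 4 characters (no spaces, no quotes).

Answer: NNNN

Derivation:
Token 1: literal('A'). Output: "A"
Token 2: literal('V'). Output: "AV"
Token 3: literal('N'). Output: "AVN"
Token 4: backref(off=1, len=4). Buffer before: "AVN" (len 3)
  byte 1: read out[2]='N', append. Buffer now: "AVNN"
  byte 2: read out[3]='N', append. Buffer now: "AVNNN"
  byte 3: read out[4]='N', append. Buffer now: "AVNNNN"
  byte 4: read out[5]='N', append. Buffer now: "AVNNNNN"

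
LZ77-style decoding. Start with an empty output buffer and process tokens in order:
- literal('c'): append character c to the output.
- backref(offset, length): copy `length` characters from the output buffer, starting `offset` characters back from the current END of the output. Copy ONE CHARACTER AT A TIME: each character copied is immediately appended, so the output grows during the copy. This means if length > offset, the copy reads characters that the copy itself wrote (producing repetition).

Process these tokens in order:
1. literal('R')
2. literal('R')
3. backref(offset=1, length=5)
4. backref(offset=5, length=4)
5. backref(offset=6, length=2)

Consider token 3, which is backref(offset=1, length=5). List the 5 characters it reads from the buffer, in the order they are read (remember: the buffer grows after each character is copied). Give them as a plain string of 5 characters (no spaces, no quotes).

Answer: RRRRR

Derivation:
Token 1: literal('R'). Output: "R"
Token 2: literal('R'). Output: "RR"
Token 3: backref(off=1, len=5). Buffer before: "RR" (len 2)
  byte 1: read out[1]='R', append. Buffer now: "RRR"
  byte 2: read out[2]='R', append. Buffer now: "RRRR"
  byte 3: read out[3]='R', append. Buffer now: "RRRRR"
  byte 4: read out[4]='R', append. Buffer now: "RRRRRR"
  byte 5: read out[5]='R', append. Buffer now: "RRRRRRR"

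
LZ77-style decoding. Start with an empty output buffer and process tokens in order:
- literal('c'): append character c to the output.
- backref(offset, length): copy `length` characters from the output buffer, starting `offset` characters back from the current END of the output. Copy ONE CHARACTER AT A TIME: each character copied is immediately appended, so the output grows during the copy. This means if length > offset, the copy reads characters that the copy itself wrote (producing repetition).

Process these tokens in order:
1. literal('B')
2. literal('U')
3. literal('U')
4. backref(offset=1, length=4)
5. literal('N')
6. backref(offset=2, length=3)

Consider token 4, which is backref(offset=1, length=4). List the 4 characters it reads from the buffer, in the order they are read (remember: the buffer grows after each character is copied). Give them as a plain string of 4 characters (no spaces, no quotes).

Answer: UUUU

Derivation:
Token 1: literal('B'). Output: "B"
Token 2: literal('U'). Output: "BU"
Token 3: literal('U'). Output: "BUU"
Token 4: backref(off=1, len=4). Buffer before: "BUU" (len 3)
  byte 1: read out[2]='U', append. Buffer now: "BUUU"
  byte 2: read out[3]='U', append. Buffer now: "BUUUU"
  byte 3: read out[4]='U', append. Buffer now: "BUUUUU"
  byte 4: read out[5]='U', append. Buffer now: "BUUUUUU"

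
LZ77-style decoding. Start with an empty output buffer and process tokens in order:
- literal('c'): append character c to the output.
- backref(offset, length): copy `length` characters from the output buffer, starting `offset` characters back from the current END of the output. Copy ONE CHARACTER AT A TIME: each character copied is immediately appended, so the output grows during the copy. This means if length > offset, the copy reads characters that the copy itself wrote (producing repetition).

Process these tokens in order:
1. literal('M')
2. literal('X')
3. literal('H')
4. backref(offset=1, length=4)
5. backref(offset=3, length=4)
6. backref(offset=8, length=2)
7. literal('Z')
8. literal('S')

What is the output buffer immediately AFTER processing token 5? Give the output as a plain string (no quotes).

Answer: MXHHHHHHHHH

Derivation:
Token 1: literal('M'). Output: "M"
Token 2: literal('X'). Output: "MX"
Token 3: literal('H'). Output: "MXH"
Token 4: backref(off=1, len=4) (overlapping!). Copied 'HHHH' from pos 2. Output: "MXHHHHH"
Token 5: backref(off=3, len=4) (overlapping!). Copied 'HHHH' from pos 4. Output: "MXHHHHHHHHH"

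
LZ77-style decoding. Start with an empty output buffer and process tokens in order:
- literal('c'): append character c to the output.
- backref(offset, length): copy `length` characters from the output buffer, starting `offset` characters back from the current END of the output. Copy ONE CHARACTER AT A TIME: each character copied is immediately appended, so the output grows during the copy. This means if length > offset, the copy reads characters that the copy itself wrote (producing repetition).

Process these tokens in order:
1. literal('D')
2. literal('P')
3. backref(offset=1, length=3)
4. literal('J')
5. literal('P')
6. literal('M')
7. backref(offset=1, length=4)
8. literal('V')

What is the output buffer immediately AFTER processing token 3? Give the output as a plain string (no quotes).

Answer: DPPPP

Derivation:
Token 1: literal('D'). Output: "D"
Token 2: literal('P'). Output: "DP"
Token 3: backref(off=1, len=3) (overlapping!). Copied 'PPP' from pos 1. Output: "DPPPP"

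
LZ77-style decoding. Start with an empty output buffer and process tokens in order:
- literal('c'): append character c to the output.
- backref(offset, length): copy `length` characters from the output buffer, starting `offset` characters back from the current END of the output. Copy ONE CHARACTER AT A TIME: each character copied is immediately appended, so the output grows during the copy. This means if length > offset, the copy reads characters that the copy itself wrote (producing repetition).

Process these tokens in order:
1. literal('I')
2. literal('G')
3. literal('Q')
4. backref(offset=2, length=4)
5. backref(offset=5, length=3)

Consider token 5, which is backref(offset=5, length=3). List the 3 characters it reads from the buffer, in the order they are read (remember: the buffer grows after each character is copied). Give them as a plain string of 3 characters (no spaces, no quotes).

Token 1: literal('I'). Output: "I"
Token 2: literal('G'). Output: "IG"
Token 3: literal('Q'). Output: "IGQ"
Token 4: backref(off=2, len=4) (overlapping!). Copied 'GQGQ' from pos 1. Output: "IGQGQGQ"
Token 5: backref(off=5, len=3). Buffer before: "IGQGQGQ" (len 7)
  byte 1: read out[2]='Q', append. Buffer now: "IGQGQGQQ"
  byte 2: read out[3]='G', append. Buffer now: "IGQGQGQQG"
  byte 3: read out[4]='Q', append. Buffer now: "IGQGQGQQGQ"

Answer: QGQ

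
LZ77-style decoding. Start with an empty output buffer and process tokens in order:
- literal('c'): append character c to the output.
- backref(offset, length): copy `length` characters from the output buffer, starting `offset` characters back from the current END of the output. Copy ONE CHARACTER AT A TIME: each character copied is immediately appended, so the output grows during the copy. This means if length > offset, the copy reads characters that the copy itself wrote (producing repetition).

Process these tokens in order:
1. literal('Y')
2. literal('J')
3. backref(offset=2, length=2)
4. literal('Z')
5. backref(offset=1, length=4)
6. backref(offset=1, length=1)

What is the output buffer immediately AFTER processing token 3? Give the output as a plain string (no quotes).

Token 1: literal('Y'). Output: "Y"
Token 2: literal('J'). Output: "YJ"
Token 3: backref(off=2, len=2). Copied 'YJ' from pos 0. Output: "YJYJ"

Answer: YJYJ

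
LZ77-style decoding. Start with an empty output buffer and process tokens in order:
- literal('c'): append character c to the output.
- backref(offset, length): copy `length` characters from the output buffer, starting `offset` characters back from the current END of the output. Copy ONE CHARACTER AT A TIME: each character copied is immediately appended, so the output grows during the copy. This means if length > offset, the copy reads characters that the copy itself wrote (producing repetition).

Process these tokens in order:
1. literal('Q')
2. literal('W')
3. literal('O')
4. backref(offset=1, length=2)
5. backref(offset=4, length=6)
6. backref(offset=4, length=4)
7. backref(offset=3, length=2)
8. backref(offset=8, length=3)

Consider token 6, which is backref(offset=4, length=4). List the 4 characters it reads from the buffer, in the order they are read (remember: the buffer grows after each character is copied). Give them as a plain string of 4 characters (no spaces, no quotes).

Token 1: literal('Q'). Output: "Q"
Token 2: literal('W'). Output: "QW"
Token 3: literal('O'). Output: "QWO"
Token 4: backref(off=1, len=2) (overlapping!). Copied 'OO' from pos 2. Output: "QWOOO"
Token 5: backref(off=4, len=6) (overlapping!). Copied 'WOOOWO' from pos 1. Output: "QWOOOWOOOWO"
Token 6: backref(off=4, len=4). Buffer before: "QWOOOWOOOWO" (len 11)
  byte 1: read out[7]='O', append. Buffer now: "QWOOOWOOOWOO"
  byte 2: read out[8]='O', append. Buffer now: "QWOOOWOOOWOOO"
  byte 3: read out[9]='W', append. Buffer now: "QWOOOWOOOWOOOW"
  byte 4: read out[10]='O', append. Buffer now: "QWOOOWOOOWOOOWO"

Answer: OOWO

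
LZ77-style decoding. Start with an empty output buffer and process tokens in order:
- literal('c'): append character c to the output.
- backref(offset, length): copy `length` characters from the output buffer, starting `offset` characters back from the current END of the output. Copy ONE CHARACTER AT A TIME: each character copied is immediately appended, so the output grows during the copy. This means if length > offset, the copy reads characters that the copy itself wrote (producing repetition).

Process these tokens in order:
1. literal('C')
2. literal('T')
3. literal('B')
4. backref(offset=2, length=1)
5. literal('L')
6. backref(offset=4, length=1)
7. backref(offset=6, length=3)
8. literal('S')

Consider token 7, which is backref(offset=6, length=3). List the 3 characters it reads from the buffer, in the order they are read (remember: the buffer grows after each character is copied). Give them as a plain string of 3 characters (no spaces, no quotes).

Token 1: literal('C'). Output: "C"
Token 2: literal('T'). Output: "CT"
Token 3: literal('B'). Output: "CTB"
Token 4: backref(off=2, len=1). Copied 'T' from pos 1. Output: "CTBT"
Token 5: literal('L'). Output: "CTBTL"
Token 6: backref(off=4, len=1). Copied 'T' from pos 1. Output: "CTBTLT"
Token 7: backref(off=6, len=3). Buffer before: "CTBTLT" (len 6)
  byte 1: read out[0]='C', append. Buffer now: "CTBTLTC"
  byte 2: read out[1]='T', append. Buffer now: "CTBTLTCT"
  byte 3: read out[2]='B', append. Buffer now: "CTBTLTCTB"

Answer: CTB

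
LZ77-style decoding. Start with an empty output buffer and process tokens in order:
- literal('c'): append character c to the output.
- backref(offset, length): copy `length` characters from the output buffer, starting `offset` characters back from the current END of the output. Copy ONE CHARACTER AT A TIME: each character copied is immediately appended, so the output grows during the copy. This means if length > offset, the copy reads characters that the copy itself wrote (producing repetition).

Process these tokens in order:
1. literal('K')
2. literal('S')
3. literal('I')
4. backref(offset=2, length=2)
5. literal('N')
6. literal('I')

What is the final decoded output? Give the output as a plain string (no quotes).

Token 1: literal('K'). Output: "K"
Token 2: literal('S'). Output: "KS"
Token 3: literal('I'). Output: "KSI"
Token 4: backref(off=2, len=2). Copied 'SI' from pos 1. Output: "KSISI"
Token 5: literal('N'). Output: "KSISIN"
Token 6: literal('I'). Output: "KSISINI"

Answer: KSISINI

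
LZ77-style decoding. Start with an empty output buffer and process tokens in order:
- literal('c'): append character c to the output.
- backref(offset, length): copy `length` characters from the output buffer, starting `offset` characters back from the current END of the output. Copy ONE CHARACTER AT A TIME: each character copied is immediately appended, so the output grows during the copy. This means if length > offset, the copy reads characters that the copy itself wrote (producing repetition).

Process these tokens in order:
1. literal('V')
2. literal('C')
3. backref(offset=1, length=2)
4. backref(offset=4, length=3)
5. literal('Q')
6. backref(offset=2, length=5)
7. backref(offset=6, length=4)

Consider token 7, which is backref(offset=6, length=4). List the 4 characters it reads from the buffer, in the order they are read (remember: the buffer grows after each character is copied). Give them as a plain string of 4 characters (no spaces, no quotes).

Answer: QCQC

Derivation:
Token 1: literal('V'). Output: "V"
Token 2: literal('C'). Output: "VC"
Token 3: backref(off=1, len=2) (overlapping!). Copied 'CC' from pos 1. Output: "VCCC"
Token 4: backref(off=4, len=3). Copied 'VCC' from pos 0. Output: "VCCCVCC"
Token 5: literal('Q'). Output: "VCCCVCCQ"
Token 6: backref(off=2, len=5) (overlapping!). Copied 'CQCQC' from pos 6. Output: "VCCCVCCQCQCQC"
Token 7: backref(off=6, len=4). Buffer before: "VCCCVCCQCQCQC" (len 13)
  byte 1: read out[7]='Q', append. Buffer now: "VCCCVCCQCQCQCQ"
  byte 2: read out[8]='C', append. Buffer now: "VCCCVCCQCQCQCQC"
  byte 3: read out[9]='Q', append. Buffer now: "VCCCVCCQCQCQCQCQ"
  byte 4: read out[10]='C', append. Buffer now: "VCCCVCCQCQCQCQCQC"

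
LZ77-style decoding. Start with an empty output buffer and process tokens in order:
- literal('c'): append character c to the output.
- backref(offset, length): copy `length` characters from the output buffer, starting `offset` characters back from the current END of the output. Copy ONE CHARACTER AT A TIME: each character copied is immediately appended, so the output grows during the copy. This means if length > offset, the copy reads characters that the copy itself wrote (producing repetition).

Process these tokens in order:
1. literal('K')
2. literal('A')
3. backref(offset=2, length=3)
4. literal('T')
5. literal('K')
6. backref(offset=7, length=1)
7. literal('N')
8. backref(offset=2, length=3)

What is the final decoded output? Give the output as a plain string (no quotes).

Answer: KAKAKTKKNKNK

Derivation:
Token 1: literal('K'). Output: "K"
Token 2: literal('A'). Output: "KA"
Token 3: backref(off=2, len=3) (overlapping!). Copied 'KAK' from pos 0. Output: "KAKAK"
Token 4: literal('T'). Output: "KAKAKT"
Token 5: literal('K'). Output: "KAKAKTK"
Token 6: backref(off=7, len=1). Copied 'K' from pos 0. Output: "KAKAKTKK"
Token 7: literal('N'). Output: "KAKAKTKKN"
Token 8: backref(off=2, len=3) (overlapping!). Copied 'KNK' from pos 7. Output: "KAKAKTKKNKNK"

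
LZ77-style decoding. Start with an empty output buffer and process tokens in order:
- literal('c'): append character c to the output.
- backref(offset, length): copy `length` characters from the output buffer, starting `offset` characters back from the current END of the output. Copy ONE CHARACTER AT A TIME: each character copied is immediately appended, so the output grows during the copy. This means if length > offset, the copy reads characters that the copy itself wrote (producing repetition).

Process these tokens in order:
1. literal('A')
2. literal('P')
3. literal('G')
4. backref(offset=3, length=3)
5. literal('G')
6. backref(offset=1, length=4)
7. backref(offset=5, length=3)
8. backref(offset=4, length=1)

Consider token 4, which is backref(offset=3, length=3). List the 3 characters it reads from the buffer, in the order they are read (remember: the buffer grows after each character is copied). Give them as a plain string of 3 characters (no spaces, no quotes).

Token 1: literal('A'). Output: "A"
Token 2: literal('P'). Output: "AP"
Token 3: literal('G'). Output: "APG"
Token 4: backref(off=3, len=3). Buffer before: "APG" (len 3)
  byte 1: read out[0]='A', append. Buffer now: "APGA"
  byte 2: read out[1]='P', append. Buffer now: "APGAP"
  byte 3: read out[2]='G', append. Buffer now: "APGAPG"

Answer: APG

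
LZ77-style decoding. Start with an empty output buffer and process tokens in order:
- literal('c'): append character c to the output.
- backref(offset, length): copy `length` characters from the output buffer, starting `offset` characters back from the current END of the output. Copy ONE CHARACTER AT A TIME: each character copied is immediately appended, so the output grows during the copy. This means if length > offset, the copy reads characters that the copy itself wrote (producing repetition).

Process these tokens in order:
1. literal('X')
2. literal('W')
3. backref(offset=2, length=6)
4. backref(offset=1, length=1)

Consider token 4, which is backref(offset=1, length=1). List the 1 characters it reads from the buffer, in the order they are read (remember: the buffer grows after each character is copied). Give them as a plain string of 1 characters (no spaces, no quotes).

Answer: W

Derivation:
Token 1: literal('X'). Output: "X"
Token 2: literal('W'). Output: "XW"
Token 3: backref(off=2, len=6) (overlapping!). Copied 'XWXWXW' from pos 0. Output: "XWXWXWXW"
Token 4: backref(off=1, len=1). Buffer before: "XWXWXWXW" (len 8)
  byte 1: read out[7]='W', append. Buffer now: "XWXWXWXWW"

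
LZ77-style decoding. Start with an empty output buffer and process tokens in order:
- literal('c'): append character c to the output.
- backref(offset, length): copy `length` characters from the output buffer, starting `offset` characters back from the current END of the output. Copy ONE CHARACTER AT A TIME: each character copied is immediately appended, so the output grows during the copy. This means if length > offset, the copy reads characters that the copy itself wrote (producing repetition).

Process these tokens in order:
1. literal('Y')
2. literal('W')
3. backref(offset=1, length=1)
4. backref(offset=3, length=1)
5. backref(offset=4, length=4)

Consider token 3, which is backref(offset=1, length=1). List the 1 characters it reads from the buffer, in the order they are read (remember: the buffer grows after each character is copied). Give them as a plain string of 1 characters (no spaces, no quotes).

Answer: W

Derivation:
Token 1: literal('Y'). Output: "Y"
Token 2: literal('W'). Output: "YW"
Token 3: backref(off=1, len=1). Buffer before: "YW" (len 2)
  byte 1: read out[1]='W', append. Buffer now: "YWW"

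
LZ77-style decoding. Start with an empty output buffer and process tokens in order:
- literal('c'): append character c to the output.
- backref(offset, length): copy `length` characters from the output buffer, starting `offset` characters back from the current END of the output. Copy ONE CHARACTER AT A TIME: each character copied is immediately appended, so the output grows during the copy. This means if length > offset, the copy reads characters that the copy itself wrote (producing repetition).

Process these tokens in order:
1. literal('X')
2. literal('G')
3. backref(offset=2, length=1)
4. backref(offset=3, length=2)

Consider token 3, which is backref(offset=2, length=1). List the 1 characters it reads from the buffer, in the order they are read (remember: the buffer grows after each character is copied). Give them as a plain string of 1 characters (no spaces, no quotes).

Token 1: literal('X'). Output: "X"
Token 2: literal('G'). Output: "XG"
Token 3: backref(off=2, len=1). Buffer before: "XG" (len 2)
  byte 1: read out[0]='X', append. Buffer now: "XGX"

Answer: X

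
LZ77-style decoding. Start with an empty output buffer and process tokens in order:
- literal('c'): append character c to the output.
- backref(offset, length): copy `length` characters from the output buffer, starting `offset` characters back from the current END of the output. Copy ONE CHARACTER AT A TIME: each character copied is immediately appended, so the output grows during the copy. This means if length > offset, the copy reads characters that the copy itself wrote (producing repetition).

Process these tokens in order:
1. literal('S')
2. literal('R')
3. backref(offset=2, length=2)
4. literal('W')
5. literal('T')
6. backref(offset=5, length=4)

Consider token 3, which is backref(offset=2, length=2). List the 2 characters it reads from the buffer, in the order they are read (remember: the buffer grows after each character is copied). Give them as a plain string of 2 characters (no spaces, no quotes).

Answer: SR

Derivation:
Token 1: literal('S'). Output: "S"
Token 2: literal('R'). Output: "SR"
Token 3: backref(off=2, len=2). Buffer before: "SR" (len 2)
  byte 1: read out[0]='S', append. Buffer now: "SRS"
  byte 2: read out[1]='R', append. Buffer now: "SRSR"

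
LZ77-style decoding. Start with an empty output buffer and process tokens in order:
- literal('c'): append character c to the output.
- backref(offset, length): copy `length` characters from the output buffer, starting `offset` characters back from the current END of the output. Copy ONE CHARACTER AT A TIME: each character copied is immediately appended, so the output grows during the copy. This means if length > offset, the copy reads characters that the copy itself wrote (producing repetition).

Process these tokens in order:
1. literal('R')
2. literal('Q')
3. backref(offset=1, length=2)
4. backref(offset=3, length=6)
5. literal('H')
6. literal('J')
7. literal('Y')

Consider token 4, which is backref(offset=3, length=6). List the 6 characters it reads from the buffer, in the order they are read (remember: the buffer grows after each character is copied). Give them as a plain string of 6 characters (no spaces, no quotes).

Token 1: literal('R'). Output: "R"
Token 2: literal('Q'). Output: "RQ"
Token 3: backref(off=1, len=2) (overlapping!). Copied 'QQ' from pos 1. Output: "RQQQ"
Token 4: backref(off=3, len=6). Buffer before: "RQQQ" (len 4)
  byte 1: read out[1]='Q', append. Buffer now: "RQQQQ"
  byte 2: read out[2]='Q', append. Buffer now: "RQQQQQ"
  byte 3: read out[3]='Q', append. Buffer now: "RQQQQQQ"
  byte 4: read out[4]='Q', append. Buffer now: "RQQQQQQQ"
  byte 5: read out[5]='Q', append. Buffer now: "RQQQQQQQQ"
  byte 6: read out[6]='Q', append. Buffer now: "RQQQQQQQQQ"

Answer: QQQQQQ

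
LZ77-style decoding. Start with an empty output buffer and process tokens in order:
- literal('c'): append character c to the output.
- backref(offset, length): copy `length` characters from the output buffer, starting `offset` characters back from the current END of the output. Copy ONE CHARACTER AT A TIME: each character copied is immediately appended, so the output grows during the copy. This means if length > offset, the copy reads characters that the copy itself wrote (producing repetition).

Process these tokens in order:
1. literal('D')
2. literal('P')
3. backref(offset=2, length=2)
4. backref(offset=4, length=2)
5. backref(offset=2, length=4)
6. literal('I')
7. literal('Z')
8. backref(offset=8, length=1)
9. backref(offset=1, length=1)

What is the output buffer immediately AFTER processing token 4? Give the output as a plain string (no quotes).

Token 1: literal('D'). Output: "D"
Token 2: literal('P'). Output: "DP"
Token 3: backref(off=2, len=2). Copied 'DP' from pos 0. Output: "DPDP"
Token 4: backref(off=4, len=2). Copied 'DP' from pos 0. Output: "DPDPDP"

Answer: DPDPDP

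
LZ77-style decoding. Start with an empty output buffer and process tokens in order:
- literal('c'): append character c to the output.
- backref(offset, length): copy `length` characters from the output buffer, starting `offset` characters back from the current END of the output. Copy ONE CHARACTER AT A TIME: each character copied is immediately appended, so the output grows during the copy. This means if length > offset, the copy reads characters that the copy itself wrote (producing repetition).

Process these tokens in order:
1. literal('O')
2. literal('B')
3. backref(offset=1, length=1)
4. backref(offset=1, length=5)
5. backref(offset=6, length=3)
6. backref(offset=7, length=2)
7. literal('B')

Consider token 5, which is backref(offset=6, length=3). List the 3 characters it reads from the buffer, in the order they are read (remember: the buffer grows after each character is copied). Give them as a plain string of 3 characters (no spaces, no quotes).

Token 1: literal('O'). Output: "O"
Token 2: literal('B'). Output: "OB"
Token 3: backref(off=1, len=1). Copied 'B' from pos 1. Output: "OBB"
Token 4: backref(off=1, len=5) (overlapping!). Copied 'BBBBB' from pos 2. Output: "OBBBBBBB"
Token 5: backref(off=6, len=3). Buffer before: "OBBBBBBB" (len 8)
  byte 1: read out[2]='B', append. Buffer now: "OBBBBBBBB"
  byte 2: read out[3]='B', append. Buffer now: "OBBBBBBBBB"
  byte 3: read out[4]='B', append. Buffer now: "OBBBBBBBBBB"

Answer: BBB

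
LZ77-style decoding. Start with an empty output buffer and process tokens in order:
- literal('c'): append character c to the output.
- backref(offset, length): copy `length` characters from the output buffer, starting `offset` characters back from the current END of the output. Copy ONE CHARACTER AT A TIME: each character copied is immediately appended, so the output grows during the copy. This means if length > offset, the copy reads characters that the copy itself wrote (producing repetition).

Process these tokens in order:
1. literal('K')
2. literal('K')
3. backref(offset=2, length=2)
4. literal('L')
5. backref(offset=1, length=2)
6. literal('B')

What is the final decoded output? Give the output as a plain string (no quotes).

Answer: KKKKLLLB

Derivation:
Token 1: literal('K'). Output: "K"
Token 2: literal('K'). Output: "KK"
Token 3: backref(off=2, len=2). Copied 'KK' from pos 0. Output: "KKKK"
Token 4: literal('L'). Output: "KKKKL"
Token 5: backref(off=1, len=2) (overlapping!). Copied 'LL' from pos 4. Output: "KKKKLLL"
Token 6: literal('B'). Output: "KKKKLLLB"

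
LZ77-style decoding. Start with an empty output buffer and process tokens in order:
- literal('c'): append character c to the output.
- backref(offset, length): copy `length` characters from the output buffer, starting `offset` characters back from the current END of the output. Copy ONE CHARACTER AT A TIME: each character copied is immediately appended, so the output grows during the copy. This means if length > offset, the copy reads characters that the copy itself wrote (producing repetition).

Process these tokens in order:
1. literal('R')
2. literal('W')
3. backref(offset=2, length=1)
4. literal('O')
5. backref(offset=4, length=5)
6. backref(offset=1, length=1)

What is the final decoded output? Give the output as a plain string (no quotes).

Token 1: literal('R'). Output: "R"
Token 2: literal('W'). Output: "RW"
Token 3: backref(off=2, len=1). Copied 'R' from pos 0. Output: "RWR"
Token 4: literal('O'). Output: "RWRO"
Token 5: backref(off=4, len=5) (overlapping!). Copied 'RWROR' from pos 0. Output: "RWRORWROR"
Token 6: backref(off=1, len=1). Copied 'R' from pos 8. Output: "RWRORWRORR"

Answer: RWRORWRORR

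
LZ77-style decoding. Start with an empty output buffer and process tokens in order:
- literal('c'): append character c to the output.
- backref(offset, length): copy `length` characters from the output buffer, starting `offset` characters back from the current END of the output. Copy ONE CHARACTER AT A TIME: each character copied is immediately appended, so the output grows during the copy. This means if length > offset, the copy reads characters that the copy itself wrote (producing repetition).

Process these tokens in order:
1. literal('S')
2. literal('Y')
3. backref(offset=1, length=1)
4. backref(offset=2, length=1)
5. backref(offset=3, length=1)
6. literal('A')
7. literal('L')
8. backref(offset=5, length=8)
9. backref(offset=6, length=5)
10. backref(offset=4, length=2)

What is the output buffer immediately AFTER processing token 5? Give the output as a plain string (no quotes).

Token 1: literal('S'). Output: "S"
Token 2: literal('Y'). Output: "SY"
Token 3: backref(off=1, len=1). Copied 'Y' from pos 1. Output: "SYY"
Token 4: backref(off=2, len=1). Copied 'Y' from pos 1. Output: "SYYY"
Token 5: backref(off=3, len=1). Copied 'Y' from pos 1. Output: "SYYYY"

Answer: SYYYY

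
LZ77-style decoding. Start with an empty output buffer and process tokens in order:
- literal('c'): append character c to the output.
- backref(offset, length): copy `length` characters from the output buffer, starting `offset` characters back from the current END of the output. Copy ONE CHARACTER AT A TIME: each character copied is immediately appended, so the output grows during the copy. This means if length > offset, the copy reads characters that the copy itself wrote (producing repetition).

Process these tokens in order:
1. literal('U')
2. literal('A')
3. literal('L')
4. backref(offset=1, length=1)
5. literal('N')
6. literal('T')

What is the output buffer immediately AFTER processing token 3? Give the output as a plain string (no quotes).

Token 1: literal('U'). Output: "U"
Token 2: literal('A'). Output: "UA"
Token 3: literal('L'). Output: "UAL"

Answer: UAL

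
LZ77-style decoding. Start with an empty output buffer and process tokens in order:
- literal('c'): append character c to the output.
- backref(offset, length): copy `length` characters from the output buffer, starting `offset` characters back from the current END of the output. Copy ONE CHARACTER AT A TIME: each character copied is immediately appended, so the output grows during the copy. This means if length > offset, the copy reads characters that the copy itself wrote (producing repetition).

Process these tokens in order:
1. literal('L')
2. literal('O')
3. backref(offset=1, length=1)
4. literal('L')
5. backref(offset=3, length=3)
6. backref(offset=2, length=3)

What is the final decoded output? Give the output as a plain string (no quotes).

Token 1: literal('L'). Output: "L"
Token 2: literal('O'). Output: "LO"
Token 3: backref(off=1, len=1). Copied 'O' from pos 1. Output: "LOO"
Token 4: literal('L'). Output: "LOOL"
Token 5: backref(off=3, len=3). Copied 'OOL' from pos 1. Output: "LOOLOOL"
Token 6: backref(off=2, len=3) (overlapping!). Copied 'OLO' from pos 5. Output: "LOOLOOLOLO"

Answer: LOOLOOLOLO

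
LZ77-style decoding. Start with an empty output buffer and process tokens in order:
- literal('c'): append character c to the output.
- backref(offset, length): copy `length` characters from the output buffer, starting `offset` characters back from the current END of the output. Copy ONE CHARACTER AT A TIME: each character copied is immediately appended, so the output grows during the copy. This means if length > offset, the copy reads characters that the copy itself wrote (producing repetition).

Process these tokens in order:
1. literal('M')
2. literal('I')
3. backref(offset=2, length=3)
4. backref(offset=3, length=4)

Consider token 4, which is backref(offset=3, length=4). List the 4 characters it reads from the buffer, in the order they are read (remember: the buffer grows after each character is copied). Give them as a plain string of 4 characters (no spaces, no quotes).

Token 1: literal('M'). Output: "M"
Token 2: literal('I'). Output: "MI"
Token 3: backref(off=2, len=3) (overlapping!). Copied 'MIM' from pos 0. Output: "MIMIM"
Token 4: backref(off=3, len=4). Buffer before: "MIMIM" (len 5)
  byte 1: read out[2]='M', append. Buffer now: "MIMIMM"
  byte 2: read out[3]='I', append. Buffer now: "MIMIMMI"
  byte 3: read out[4]='M', append. Buffer now: "MIMIMMIM"
  byte 4: read out[5]='M', append. Buffer now: "MIMIMMIMM"

Answer: MIMM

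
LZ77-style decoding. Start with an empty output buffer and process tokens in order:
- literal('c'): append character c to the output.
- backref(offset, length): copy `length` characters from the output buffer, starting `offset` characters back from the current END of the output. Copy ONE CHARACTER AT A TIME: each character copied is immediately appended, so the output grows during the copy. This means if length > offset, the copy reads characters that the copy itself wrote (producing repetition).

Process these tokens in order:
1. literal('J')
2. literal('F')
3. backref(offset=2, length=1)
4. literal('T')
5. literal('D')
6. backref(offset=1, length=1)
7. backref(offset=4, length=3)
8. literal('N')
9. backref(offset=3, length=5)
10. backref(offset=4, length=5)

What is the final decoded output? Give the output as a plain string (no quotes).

Answer: JFJTDDJTDNTDNTDDNTDD

Derivation:
Token 1: literal('J'). Output: "J"
Token 2: literal('F'). Output: "JF"
Token 3: backref(off=2, len=1). Copied 'J' from pos 0. Output: "JFJ"
Token 4: literal('T'). Output: "JFJT"
Token 5: literal('D'). Output: "JFJTD"
Token 6: backref(off=1, len=1). Copied 'D' from pos 4. Output: "JFJTDD"
Token 7: backref(off=4, len=3). Copied 'JTD' from pos 2. Output: "JFJTDDJTD"
Token 8: literal('N'). Output: "JFJTDDJTDN"
Token 9: backref(off=3, len=5) (overlapping!). Copied 'TDNTD' from pos 7. Output: "JFJTDDJTDNTDNTD"
Token 10: backref(off=4, len=5) (overlapping!). Copied 'DNTDD' from pos 11. Output: "JFJTDDJTDNTDNTDDNTDD"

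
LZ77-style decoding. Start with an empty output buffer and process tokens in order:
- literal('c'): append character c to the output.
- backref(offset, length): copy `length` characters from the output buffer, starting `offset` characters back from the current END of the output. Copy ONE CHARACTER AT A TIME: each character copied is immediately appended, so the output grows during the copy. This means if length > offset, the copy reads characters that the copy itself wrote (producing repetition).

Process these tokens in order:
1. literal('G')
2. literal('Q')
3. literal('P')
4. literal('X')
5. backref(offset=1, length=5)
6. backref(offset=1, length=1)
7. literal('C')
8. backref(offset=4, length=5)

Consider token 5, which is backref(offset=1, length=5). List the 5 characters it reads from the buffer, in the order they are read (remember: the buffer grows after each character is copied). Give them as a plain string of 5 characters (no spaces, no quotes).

Token 1: literal('G'). Output: "G"
Token 2: literal('Q'). Output: "GQ"
Token 3: literal('P'). Output: "GQP"
Token 4: literal('X'). Output: "GQPX"
Token 5: backref(off=1, len=5). Buffer before: "GQPX" (len 4)
  byte 1: read out[3]='X', append. Buffer now: "GQPXX"
  byte 2: read out[4]='X', append. Buffer now: "GQPXXX"
  byte 3: read out[5]='X', append. Buffer now: "GQPXXXX"
  byte 4: read out[6]='X', append. Buffer now: "GQPXXXXX"
  byte 5: read out[7]='X', append. Buffer now: "GQPXXXXXX"

Answer: XXXXX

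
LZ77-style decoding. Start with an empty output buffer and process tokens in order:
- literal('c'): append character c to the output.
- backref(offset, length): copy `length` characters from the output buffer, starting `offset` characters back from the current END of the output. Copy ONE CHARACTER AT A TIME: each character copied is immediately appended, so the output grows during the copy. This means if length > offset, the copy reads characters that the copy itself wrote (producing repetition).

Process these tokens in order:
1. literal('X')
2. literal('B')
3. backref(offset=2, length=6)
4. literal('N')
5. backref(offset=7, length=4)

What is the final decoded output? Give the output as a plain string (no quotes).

Answer: XBXBXBXBNXBXB

Derivation:
Token 1: literal('X'). Output: "X"
Token 2: literal('B'). Output: "XB"
Token 3: backref(off=2, len=6) (overlapping!). Copied 'XBXBXB' from pos 0. Output: "XBXBXBXB"
Token 4: literal('N'). Output: "XBXBXBXBN"
Token 5: backref(off=7, len=4). Copied 'XBXB' from pos 2. Output: "XBXBXBXBNXBXB"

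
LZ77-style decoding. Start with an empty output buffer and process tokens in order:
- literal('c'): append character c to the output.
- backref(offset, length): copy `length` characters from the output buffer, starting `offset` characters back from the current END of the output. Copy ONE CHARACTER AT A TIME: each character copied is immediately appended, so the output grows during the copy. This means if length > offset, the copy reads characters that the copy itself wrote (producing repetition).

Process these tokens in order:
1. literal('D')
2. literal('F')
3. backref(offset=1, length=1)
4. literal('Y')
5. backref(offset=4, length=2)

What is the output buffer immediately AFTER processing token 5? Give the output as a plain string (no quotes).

Token 1: literal('D'). Output: "D"
Token 2: literal('F'). Output: "DF"
Token 3: backref(off=1, len=1). Copied 'F' from pos 1. Output: "DFF"
Token 4: literal('Y'). Output: "DFFY"
Token 5: backref(off=4, len=2). Copied 'DF' from pos 0. Output: "DFFYDF"

Answer: DFFYDF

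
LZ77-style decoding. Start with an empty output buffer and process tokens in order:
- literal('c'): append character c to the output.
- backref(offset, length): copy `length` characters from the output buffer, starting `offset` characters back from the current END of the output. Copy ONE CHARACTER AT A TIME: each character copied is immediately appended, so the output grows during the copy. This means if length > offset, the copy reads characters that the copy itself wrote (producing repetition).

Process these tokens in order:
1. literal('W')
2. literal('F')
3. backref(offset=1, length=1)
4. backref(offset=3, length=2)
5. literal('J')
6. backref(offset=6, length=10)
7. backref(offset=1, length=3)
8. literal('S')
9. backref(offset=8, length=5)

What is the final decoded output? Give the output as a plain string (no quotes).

Token 1: literal('W'). Output: "W"
Token 2: literal('F'). Output: "WF"
Token 3: backref(off=1, len=1). Copied 'F' from pos 1. Output: "WFF"
Token 4: backref(off=3, len=2). Copied 'WF' from pos 0. Output: "WFFWF"
Token 5: literal('J'). Output: "WFFWFJ"
Token 6: backref(off=6, len=10) (overlapping!). Copied 'WFFWFJWFFW' from pos 0. Output: "WFFWFJWFFWFJWFFW"
Token 7: backref(off=1, len=3) (overlapping!). Copied 'WWW' from pos 15. Output: "WFFWFJWFFWFJWFFWWWW"
Token 8: literal('S'). Output: "WFFWFJWFFWFJWFFWWWWS"
Token 9: backref(off=8, len=5). Copied 'WFFWW' from pos 12. Output: "WFFWFJWFFWFJWFFWWWWSWFFWW"

Answer: WFFWFJWFFWFJWFFWWWWSWFFWW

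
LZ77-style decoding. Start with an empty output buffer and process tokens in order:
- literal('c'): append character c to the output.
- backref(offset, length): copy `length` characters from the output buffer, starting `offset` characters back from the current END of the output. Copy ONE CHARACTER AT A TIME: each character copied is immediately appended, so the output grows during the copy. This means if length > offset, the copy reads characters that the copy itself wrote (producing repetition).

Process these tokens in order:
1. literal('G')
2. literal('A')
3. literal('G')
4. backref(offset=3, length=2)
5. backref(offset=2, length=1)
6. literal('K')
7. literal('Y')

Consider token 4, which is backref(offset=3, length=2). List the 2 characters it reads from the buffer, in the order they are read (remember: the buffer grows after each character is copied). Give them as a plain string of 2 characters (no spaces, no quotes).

Answer: GA

Derivation:
Token 1: literal('G'). Output: "G"
Token 2: literal('A'). Output: "GA"
Token 3: literal('G'). Output: "GAG"
Token 4: backref(off=3, len=2). Buffer before: "GAG" (len 3)
  byte 1: read out[0]='G', append. Buffer now: "GAGG"
  byte 2: read out[1]='A', append. Buffer now: "GAGGA"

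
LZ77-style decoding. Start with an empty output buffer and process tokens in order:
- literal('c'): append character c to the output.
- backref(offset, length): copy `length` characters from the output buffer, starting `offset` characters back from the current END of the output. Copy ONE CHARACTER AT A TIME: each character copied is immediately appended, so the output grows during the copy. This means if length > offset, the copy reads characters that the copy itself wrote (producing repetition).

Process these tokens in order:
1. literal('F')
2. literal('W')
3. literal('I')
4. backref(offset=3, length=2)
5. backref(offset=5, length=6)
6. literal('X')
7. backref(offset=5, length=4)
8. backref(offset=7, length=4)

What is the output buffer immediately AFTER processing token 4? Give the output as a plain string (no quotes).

Token 1: literal('F'). Output: "F"
Token 2: literal('W'). Output: "FW"
Token 3: literal('I'). Output: "FWI"
Token 4: backref(off=3, len=2). Copied 'FW' from pos 0. Output: "FWIFW"

Answer: FWIFW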